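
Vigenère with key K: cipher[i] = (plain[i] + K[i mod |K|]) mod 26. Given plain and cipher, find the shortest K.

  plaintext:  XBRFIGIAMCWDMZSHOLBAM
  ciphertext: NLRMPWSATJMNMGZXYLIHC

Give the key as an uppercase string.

QKAHH

  i= 0: N-X = 16 → Q
  i= 1: L-B = 10 → K
  i= 2: R-R =  0 → A
  i= 3: M-F =  7 → H
  i= 4: P-I =  7 → H
  i= 5: W-G = 16 → Q
  i= 6: S-I = 10 → K
  i= 7: A-A =  0 → A
  i= 8: T-M =  7 → H
  i= 9: J-C =  7 → H
  i=10: M-W = 16 → Q
  i=11: N-D = 10 → K
  i=12: M-M =  0 → A
  i=13: G-Z =  7 → H
  i=14: Z-S =  7 → H
  i=15: X-H = 16 → Q
  i=16: Y-O = 10 → K
  i=17: L-L =  0 → A
  i=18: I-B =  7 → H
  i=19: H-A =  7 → H
  i=20: C-M = 16 → Q
  shifts repeat with period 5: QKAHH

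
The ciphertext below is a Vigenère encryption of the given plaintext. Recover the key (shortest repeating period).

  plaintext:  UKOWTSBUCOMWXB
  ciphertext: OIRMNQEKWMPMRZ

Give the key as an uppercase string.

  i= 0: O-U = 20 → U
  i= 1: I-K = 24 → Y
  i= 2: R-O =  3 → D
  i= 3: M-W = 16 → Q
  i= 4: N-T = 20 → U
  i= 5: Q-S = 24 → Y
  i= 6: E-B =  3 → D
  i= 7: K-U = 16 → Q
  i= 8: W-C = 20 → U
  i= 9: M-O = 24 → Y
  i=10: P-M =  3 → D
  i=11: M-W = 16 → Q
  i=12: R-X = 20 → U
  i=13: Z-B = 24 → Y
  shifts repeat with period 4: UYDQ

UYDQ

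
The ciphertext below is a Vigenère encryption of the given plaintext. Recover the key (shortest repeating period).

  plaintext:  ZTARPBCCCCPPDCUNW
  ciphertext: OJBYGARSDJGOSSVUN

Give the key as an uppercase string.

PQBHRZ

  i= 0: O-Z = 15 → P
  i= 1: J-T = 16 → Q
  i= 2: B-A =  1 → B
  i= 3: Y-R =  7 → H
  i= 4: G-P = 17 → R
  i= 5: A-B = 25 → Z
  i= 6: R-C = 15 → P
  i= 7: S-C = 16 → Q
  i= 8: D-C =  1 → B
  i= 9: J-C =  7 → H
  i=10: G-P = 17 → R
  i=11: O-P = 25 → Z
  i=12: S-D = 15 → P
  i=13: S-C = 16 → Q
  i=14: V-U =  1 → B
  i=15: U-N =  7 → H
  i=16: N-W = 17 → R
  shifts repeat with period 6: PQBHRZ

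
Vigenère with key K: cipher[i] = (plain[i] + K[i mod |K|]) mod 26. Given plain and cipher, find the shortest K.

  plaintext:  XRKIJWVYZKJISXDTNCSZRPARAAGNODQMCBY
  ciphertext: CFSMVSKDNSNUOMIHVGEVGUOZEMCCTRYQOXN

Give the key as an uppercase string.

FOIEMWP

  i= 0: C-X =  5 → F
  i= 1: F-R = 14 → O
  i= 2: S-K =  8 → I
  i= 3: M-I =  4 → E
  i= 4: V-J = 12 → M
  i= 5: S-W = 22 → W
  i= 6: K-V = 15 → P
  i= 7: D-Y =  5 → F
  i= 8: N-Z = 14 → O
  i= 9: S-K =  8 → I
  i=10: N-J =  4 → E
  i=11: U-I = 12 → M
  i=12: O-S = 22 → W
  i=13: M-X = 15 → P
  i=14: I-D =  5 → F
  i=15: H-T = 14 → O
  i=16: V-N =  8 → I
  i=17: G-C =  4 → E
  i=18: E-S = 12 → M
  i=19: V-Z = 22 → W
  i=20: G-R = 15 → P
  i=21: U-P =  5 → F
  i=22: O-A = 14 → O
  i=23: Z-R =  8 → I
  i=24: E-A =  4 → E
  i=25: M-A = 12 → M
  i=26: C-G = 22 → W
  i=27: C-N = 15 → P
  i=28: T-O =  5 → F
  i=29: R-D = 14 → O
  i=30: Y-Q =  8 → I
  i=31: Q-M =  4 → E
  i=32: O-C = 12 → M
  i=33: X-B = 22 → W
  i=34: N-Y = 15 → P
  shifts repeat with period 7: FOIEMWP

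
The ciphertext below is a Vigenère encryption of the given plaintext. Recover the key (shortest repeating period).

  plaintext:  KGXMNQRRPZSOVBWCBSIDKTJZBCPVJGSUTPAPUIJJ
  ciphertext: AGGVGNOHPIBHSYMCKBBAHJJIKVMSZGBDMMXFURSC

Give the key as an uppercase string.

QAJJTXX

  i= 0: A-K = 16 → Q
  i= 1: G-G =  0 → A
  i= 2: G-X =  9 → J
  i= 3: V-M =  9 → J
  i= 4: G-N = 19 → T
  i= 5: N-Q = 23 → X
  i= 6: O-R = 23 → X
  i= 7: H-R = 16 → Q
  i= 8: P-P =  0 → A
  i= 9: I-Z =  9 → J
  i=10: B-S =  9 → J
  i=11: H-O = 19 → T
  i=12: S-V = 23 → X
  i=13: Y-B = 23 → X
  i=14: M-W = 16 → Q
  i=15: C-C =  0 → A
  i=16: K-B =  9 → J
  i=17: B-S =  9 → J
  i=18: B-I = 19 → T
  i=19: A-D = 23 → X
  i=20: H-K = 23 → X
  i=21: J-T = 16 → Q
  i=22: J-J =  0 → A
  i=23: I-Z =  9 → J
  i=24: K-B =  9 → J
  i=25: V-C = 19 → T
  i=26: M-P = 23 → X
  i=27: S-V = 23 → X
  i=28: Z-J = 16 → Q
  i=29: G-G =  0 → A
  i=30: B-S =  9 → J
  i=31: D-U =  9 → J
  i=32: M-T = 19 → T
  i=33: M-P = 23 → X
  i=34: X-A = 23 → X
  i=35: F-P = 16 → Q
  i=36: U-U =  0 → A
  i=37: R-I =  9 → J
  i=38: S-J =  9 → J
  i=39: C-J = 19 → T
  shifts repeat with period 7: QAJJTXX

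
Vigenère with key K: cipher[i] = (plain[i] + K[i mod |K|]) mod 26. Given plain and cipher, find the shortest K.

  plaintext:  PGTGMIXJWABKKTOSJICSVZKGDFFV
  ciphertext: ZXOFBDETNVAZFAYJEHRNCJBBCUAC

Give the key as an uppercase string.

KRVZPVH

  i= 0: Z-P = 10 → K
  i= 1: X-G = 17 → R
  i= 2: O-T = 21 → V
  i= 3: F-G = 25 → Z
  i= 4: B-M = 15 → P
  i= 5: D-I = 21 → V
  i= 6: E-X =  7 → H
  i= 7: T-J = 10 → K
  i= 8: N-W = 17 → R
  i= 9: V-A = 21 → V
  i=10: A-B = 25 → Z
  i=11: Z-K = 15 → P
  i=12: F-K = 21 → V
  i=13: A-T =  7 → H
  i=14: Y-O = 10 → K
  i=15: J-S = 17 → R
  i=16: E-J = 21 → V
  i=17: H-I = 25 → Z
  i=18: R-C = 15 → P
  i=19: N-S = 21 → V
  i=20: C-V =  7 → H
  i=21: J-Z = 10 → K
  i=22: B-K = 17 → R
  i=23: B-G = 21 → V
  i=24: C-D = 25 → Z
  i=25: U-F = 15 → P
  i=26: A-F = 21 → V
  i=27: C-V =  7 → H
  shifts repeat with period 7: KRVZPVH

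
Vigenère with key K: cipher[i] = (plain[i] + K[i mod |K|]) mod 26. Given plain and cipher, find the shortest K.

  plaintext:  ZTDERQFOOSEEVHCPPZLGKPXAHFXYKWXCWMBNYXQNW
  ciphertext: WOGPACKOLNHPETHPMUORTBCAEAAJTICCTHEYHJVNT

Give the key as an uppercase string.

  i= 0: W-Z = 23 → X
  i= 1: O-T = 21 → V
  i= 2: G-D =  3 → D
  i= 3: P-E = 11 → L
  i= 4: A-R =  9 → J
  i= 5: C-Q = 12 → M
  i= 6: K-F =  5 → F
  i= 7: O-O =  0 → A
  i= 8: L-O = 23 → X
  i= 9: N-S = 21 → V
  i=10: H-E =  3 → D
  i=11: P-E = 11 → L
  i=12: E-V =  9 → J
  i=13: T-H = 12 → M
  i=14: H-C =  5 → F
  i=15: P-P =  0 → A
  i=16: M-P = 23 → X
  i=17: U-Z = 21 → V
  i=18: O-L =  3 → D
  i=19: R-G = 11 → L
  i=20: T-K =  9 → J
  i=21: B-P = 12 → M
  i=22: C-X =  5 → F
  i=23: A-A =  0 → A
  i=24: E-H = 23 → X
  i=25: A-F = 21 → V
  i=26: A-X =  3 → D
  i=27: J-Y = 11 → L
  i=28: T-K =  9 → J
  i=29: I-W = 12 → M
  i=30: C-X =  5 → F
  i=31: C-C =  0 → A
  i=32: T-W = 23 → X
  i=33: H-M = 21 → V
  i=34: E-B =  3 → D
  i=35: Y-N = 11 → L
  i=36: H-Y =  9 → J
  i=37: J-X = 12 → M
  i=38: V-Q =  5 → F
  i=39: N-N =  0 → A
  i=40: T-W = 23 → X
  shifts repeat with period 8: XVDLJMFA

XVDLJMFA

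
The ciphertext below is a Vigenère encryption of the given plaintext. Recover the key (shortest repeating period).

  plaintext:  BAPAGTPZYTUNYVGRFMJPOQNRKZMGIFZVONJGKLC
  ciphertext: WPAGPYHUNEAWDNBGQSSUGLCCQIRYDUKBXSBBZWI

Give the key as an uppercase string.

VPLGJFS

  i= 0: W-B = 21 → V
  i= 1: P-A = 15 → P
  i= 2: A-P = 11 → L
  i= 3: G-A =  6 → G
  i= 4: P-G =  9 → J
  i= 5: Y-T =  5 → F
  i= 6: H-P = 18 → S
  i= 7: U-Z = 21 → V
  i= 8: N-Y = 15 → P
  i= 9: E-T = 11 → L
  i=10: A-U =  6 → G
  i=11: W-N =  9 → J
  i=12: D-Y =  5 → F
  i=13: N-V = 18 → S
  i=14: B-G = 21 → V
  i=15: G-R = 15 → P
  i=16: Q-F = 11 → L
  i=17: S-M =  6 → G
  i=18: S-J =  9 → J
  i=19: U-P =  5 → F
  i=20: G-O = 18 → S
  i=21: L-Q = 21 → V
  i=22: C-N = 15 → P
  i=23: C-R = 11 → L
  i=24: Q-K =  6 → G
  i=25: I-Z =  9 → J
  i=26: R-M =  5 → F
  i=27: Y-G = 18 → S
  i=28: D-I = 21 → V
  i=29: U-F = 15 → P
  i=30: K-Z = 11 → L
  i=31: B-V =  6 → G
  i=32: X-O =  9 → J
  i=33: S-N =  5 → F
  i=34: B-J = 18 → S
  i=35: B-G = 21 → V
  i=36: Z-K = 15 → P
  i=37: W-L = 11 → L
  i=38: I-C =  6 → G
  shifts repeat with period 7: VPLGJFS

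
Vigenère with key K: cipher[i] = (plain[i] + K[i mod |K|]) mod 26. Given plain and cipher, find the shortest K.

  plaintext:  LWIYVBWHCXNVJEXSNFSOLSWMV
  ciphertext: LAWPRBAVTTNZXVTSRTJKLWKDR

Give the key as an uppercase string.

AEORW

  i= 0: L-L =  0 → A
  i= 1: A-W =  4 → E
  i= 2: W-I = 14 → O
  i= 3: P-Y = 17 → R
  i= 4: R-V = 22 → W
  i= 5: B-B =  0 → A
  i= 6: A-W =  4 → E
  i= 7: V-H = 14 → O
  i= 8: T-C = 17 → R
  i= 9: T-X = 22 → W
  i=10: N-N =  0 → A
  i=11: Z-V =  4 → E
  i=12: X-J = 14 → O
  i=13: V-E = 17 → R
  i=14: T-X = 22 → W
  i=15: S-S =  0 → A
  i=16: R-N =  4 → E
  i=17: T-F = 14 → O
  i=18: J-S = 17 → R
  i=19: K-O = 22 → W
  i=20: L-L =  0 → A
  i=21: W-S =  4 → E
  i=22: K-W = 14 → O
  i=23: D-M = 17 → R
  i=24: R-V = 22 → W
  shifts repeat with period 5: AEORW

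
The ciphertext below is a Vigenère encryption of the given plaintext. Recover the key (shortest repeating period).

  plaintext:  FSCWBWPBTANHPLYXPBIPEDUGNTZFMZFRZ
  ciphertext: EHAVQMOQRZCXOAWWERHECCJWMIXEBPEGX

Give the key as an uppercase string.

ZPYZPQ

  i= 0: E-F = 25 → Z
  i= 1: H-S = 15 → P
  i= 2: A-C = 24 → Y
  i= 3: V-W = 25 → Z
  i= 4: Q-B = 15 → P
  i= 5: M-W = 16 → Q
  i= 6: O-P = 25 → Z
  i= 7: Q-B = 15 → P
  i= 8: R-T = 24 → Y
  i= 9: Z-A = 25 → Z
  i=10: C-N = 15 → P
  i=11: X-H = 16 → Q
  i=12: O-P = 25 → Z
  i=13: A-L = 15 → P
  i=14: W-Y = 24 → Y
  i=15: W-X = 25 → Z
  i=16: E-P = 15 → P
  i=17: R-B = 16 → Q
  i=18: H-I = 25 → Z
  i=19: E-P = 15 → P
  i=20: C-E = 24 → Y
  i=21: C-D = 25 → Z
  i=22: J-U = 15 → P
  i=23: W-G = 16 → Q
  i=24: M-N = 25 → Z
  i=25: I-T = 15 → P
  i=26: X-Z = 24 → Y
  i=27: E-F = 25 → Z
  i=28: B-M = 15 → P
  i=29: P-Z = 16 → Q
  i=30: E-F = 25 → Z
  i=31: G-R = 15 → P
  i=32: X-Z = 24 → Y
  shifts repeat with period 6: ZPYZPQ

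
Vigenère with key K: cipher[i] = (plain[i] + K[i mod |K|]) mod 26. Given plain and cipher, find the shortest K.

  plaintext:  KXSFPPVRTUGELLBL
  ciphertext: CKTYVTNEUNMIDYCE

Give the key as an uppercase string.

  i= 0: C-K = 18 → S
  i= 1: K-X = 13 → N
  i= 2: T-S =  1 → B
  i= 3: Y-F = 19 → T
  i= 4: V-P =  6 → G
  i= 5: T-P =  4 → E
  i= 6: N-V = 18 → S
  i= 7: E-R = 13 → N
  i= 8: U-T =  1 → B
  i= 9: N-U = 19 → T
  i=10: M-G =  6 → G
  i=11: I-E =  4 → E
  i=12: D-L = 18 → S
  i=13: Y-L = 13 → N
  i=14: C-B =  1 → B
  i=15: E-L = 19 → T
  shifts repeat with period 6: SNBTGE

SNBTGE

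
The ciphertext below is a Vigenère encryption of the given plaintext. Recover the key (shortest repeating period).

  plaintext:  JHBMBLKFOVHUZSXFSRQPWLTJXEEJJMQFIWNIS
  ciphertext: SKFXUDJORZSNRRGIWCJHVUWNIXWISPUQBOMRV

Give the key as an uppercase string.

  i= 0: S-J =  9 → J
  i= 1: K-H =  3 → D
  i= 2: F-B =  4 → E
  i= 3: X-M = 11 → L
  i= 4: U-B = 19 → T
  i= 5: D-L = 18 → S
  i= 6: J-K = 25 → Z
  i= 7: O-F =  9 → J
  i= 8: R-O =  3 → D
  i= 9: Z-V =  4 → E
  i=10: S-H = 11 → L
  i=11: N-U = 19 → T
  i=12: R-Z = 18 → S
  i=13: R-S = 25 → Z
  i=14: G-X =  9 → J
  i=15: I-F =  3 → D
  i=16: W-S =  4 → E
  i=17: C-R = 11 → L
  i=18: J-Q = 19 → T
  i=19: H-P = 18 → S
  i=20: V-W = 25 → Z
  i=21: U-L =  9 → J
  i=22: W-T =  3 → D
  i=23: N-J =  4 → E
  i=24: I-X = 11 → L
  i=25: X-E = 19 → T
  i=26: W-E = 18 → S
  i=27: I-J = 25 → Z
  i=28: S-J =  9 → J
  i=29: P-M =  3 → D
  i=30: U-Q =  4 → E
  i=31: Q-F = 11 → L
  i=32: B-I = 19 → T
  i=33: O-W = 18 → S
  i=34: M-N = 25 → Z
  i=35: R-I =  9 → J
  i=36: V-S =  3 → D
  shifts repeat with period 7: JDELTSZ

JDELTSZ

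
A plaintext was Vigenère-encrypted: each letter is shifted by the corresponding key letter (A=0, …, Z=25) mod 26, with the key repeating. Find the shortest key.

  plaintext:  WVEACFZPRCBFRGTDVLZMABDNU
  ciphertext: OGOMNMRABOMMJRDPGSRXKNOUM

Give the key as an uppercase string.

SLKMLH

  i= 0: O-W = 18 → S
  i= 1: G-V = 11 → L
  i= 2: O-E = 10 → K
  i= 3: M-A = 12 → M
  i= 4: N-C = 11 → L
  i= 5: M-F =  7 → H
  i= 6: R-Z = 18 → S
  i= 7: A-P = 11 → L
  i= 8: B-R = 10 → K
  i= 9: O-C = 12 → M
  i=10: M-B = 11 → L
  i=11: M-F =  7 → H
  i=12: J-R = 18 → S
  i=13: R-G = 11 → L
  i=14: D-T = 10 → K
  i=15: P-D = 12 → M
  i=16: G-V = 11 → L
  i=17: S-L =  7 → H
  i=18: R-Z = 18 → S
  i=19: X-M = 11 → L
  i=20: K-A = 10 → K
  i=21: N-B = 12 → M
  i=22: O-D = 11 → L
  i=23: U-N =  7 → H
  i=24: M-U = 18 → S
  shifts repeat with period 6: SLKMLH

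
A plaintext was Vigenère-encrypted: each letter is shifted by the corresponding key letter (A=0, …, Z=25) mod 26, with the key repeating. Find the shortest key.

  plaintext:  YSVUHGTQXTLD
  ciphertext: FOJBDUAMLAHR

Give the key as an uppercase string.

  i= 0: F-Y =  7 → H
  i= 1: O-S = 22 → W
  i= 2: J-V = 14 → O
  i= 3: B-U =  7 → H
  i= 4: D-H = 22 → W
  i= 5: U-G = 14 → O
  i= 6: A-T =  7 → H
  i= 7: M-Q = 22 → W
  i= 8: L-X = 14 → O
  i= 9: A-T =  7 → H
  i=10: H-L = 22 → W
  i=11: R-D = 14 → O
  shifts repeat with period 3: HWO

HWO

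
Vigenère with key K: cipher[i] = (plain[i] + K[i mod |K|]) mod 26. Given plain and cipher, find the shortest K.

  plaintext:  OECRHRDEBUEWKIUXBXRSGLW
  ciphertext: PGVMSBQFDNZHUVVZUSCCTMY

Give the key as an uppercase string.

BCTVLKN

  i= 0: P-O =  1 → B
  i= 1: G-E =  2 → C
  i= 2: V-C = 19 → T
  i= 3: M-R = 21 → V
  i= 4: S-H = 11 → L
  i= 5: B-R = 10 → K
  i= 6: Q-D = 13 → N
  i= 7: F-E =  1 → B
  i= 8: D-B =  2 → C
  i= 9: N-U = 19 → T
  i=10: Z-E = 21 → V
  i=11: H-W = 11 → L
  i=12: U-K = 10 → K
  i=13: V-I = 13 → N
  i=14: V-U =  1 → B
  i=15: Z-X =  2 → C
  i=16: U-B = 19 → T
  i=17: S-X = 21 → V
  i=18: C-R = 11 → L
  i=19: C-S = 10 → K
  i=20: T-G = 13 → N
  i=21: M-L =  1 → B
  i=22: Y-W =  2 → C
  shifts repeat with period 7: BCTVLKN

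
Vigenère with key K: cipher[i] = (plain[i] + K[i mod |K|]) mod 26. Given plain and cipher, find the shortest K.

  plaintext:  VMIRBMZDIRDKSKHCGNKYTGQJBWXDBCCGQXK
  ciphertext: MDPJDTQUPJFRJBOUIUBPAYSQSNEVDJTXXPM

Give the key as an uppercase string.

RRHSCH

  i= 0: M-V = 17 → R
  i= 1: D-M = 17 → R
  i= 2: P-I =  7 → H
  i= 3: J-R = 18 → S
  i= 4: D-B =  2 → C
  i= 5: T-M =  7 → H
  i= 6: Q-Z = 17 → R
  i= 7: U-D = 17 → R
  i= 8: P-I =  7 → H
  i= 9: J-R = 18 → S
  i=10: F-D =  2 → C
  i=11: R-K =  7 → H
  i=12: J-S = 17 → R
  i=13: B-K = 17 → R
  i=14: O-H =  7 → H
  i=15: U-C = 18 → S
  i=16: I-G =  2 → C
  i=17: U-N =  7 → H
  i=18: B-K = 17 → R
  i=19: P-Y = 17 → R
  i=20: A-T =  7 → H
  i=21: Y-G = 18 → S
  i=22: S-Q =  2 → C
  i=23: Q-J =  7 → H
  i=24: S-B = 17 → R
  i=25: N-W = 17 → R
  i=26: E-X =  7 → H
  i=27: V-D = 18 → S
  i=28: D-B =  2 → C
  i=29: J-C =  7 → H
  i=30: T-C = 17 → R
  i=31: X-G = 17 → R
  i=32: X-Q =  7 → H
  i=33: P-X = 18 → S
  i=34: M-K =  2 → C
  shifts repeat with period 6: RRHSCH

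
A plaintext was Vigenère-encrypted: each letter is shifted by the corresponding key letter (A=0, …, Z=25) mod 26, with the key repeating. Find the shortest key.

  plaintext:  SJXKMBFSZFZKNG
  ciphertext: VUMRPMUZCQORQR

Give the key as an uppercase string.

  i= 0: V-S =  3 → D
  i= 1: U-J = 11 → L
  i= 2: M-X = 15 → P
  i= 3: R-K =  7 → H
  i= 4: P-M =  3 → D
  i= 5: M-B = 11 → L
  i= 6: U-F = 15 → P
  i= 7: Z-S =  7 → H
  i= 8: C-Z =  3 → D
  i= 9: Q-F = 11 → L
  i=10: O-Z = 15 → P
  i=11: R-K =  7 → H
  i=12: Q-N =  3 → D
  i=13: R-G = 11 → L
  shifts repeat with period 4: DLPH

DLPH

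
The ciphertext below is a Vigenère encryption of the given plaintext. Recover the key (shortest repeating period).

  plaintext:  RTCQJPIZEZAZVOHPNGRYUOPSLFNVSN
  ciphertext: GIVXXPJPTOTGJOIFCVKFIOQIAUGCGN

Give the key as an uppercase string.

PPTHOABQ

  i= 0: G-R = 15 → P
  i= 1: I-T = 15 → P
  i= 2: V-C = 19 → T
  i= 3: X-Q =  7 → H
  i= 4: X-J = 14 → O
  i= 5: P-P =  0 → A
  i= 6: J-I =  1 → B
  i= 7: P-Z = 16 → Q
  i= 8: T-E = 15 → P
  i= 9: O-Z = 15 → P
  i=10: T-A = 19 → T
  i=11: G-Z =  7 → H
  i=12: J-V = 14 → O
  i=13: O-O =  0 → A
  i=14: I-H =  1 → B
  i=15: F-P = 16 → Q
  i=16: C-N = 15 → P
  i=17: V-G = 15 → P
  i=18: K-R = 19 → T
  i=19: F-Y =  7 → H
  i=20: I-U = 14 → O
  i=21: O-O =  0 → A
  i=22: Q-P =  1 → B
  i=23: I-S = 16 → Q
  i=24: A-L = 15 → P
  i=25: U-F = 15 → P
  i=26: G-N = 19 → T
  i=27: C-V =  7 → H
  i=28: G-S = 14 → O
  i=29: N-N =  0 → A
  shifts repeat with period 8: PPTHOABQ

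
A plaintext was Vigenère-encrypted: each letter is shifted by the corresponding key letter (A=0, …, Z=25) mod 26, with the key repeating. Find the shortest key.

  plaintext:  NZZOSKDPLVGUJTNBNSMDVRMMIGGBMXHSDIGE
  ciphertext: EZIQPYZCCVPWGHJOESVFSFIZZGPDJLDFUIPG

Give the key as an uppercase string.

  i= 0: E-N = 17 → R
  i= 1: Z-Z =  0 → A
  i= 2: I-Z =  9 → J
  i= 3: Q-O =  2 → C
  i= 4: P-S = 23 → X
  i= 5: Y-K = 14 → O
  i= 6: Z-D = 22 → W
  i= 7: C-P = 13 → N
  i= 8: C-L = 17 → R
  i= 9: V-V =  0 → A
  i=10: P-G =  9 → J
  i=11: W-U =  2 → C
  i=12: G-J = 23 → X
  i=13: H-T = 14 → O
  i=14: J-N = 22 → W
  i=15: O-B = 13 → N
  i=16: E-N = 17 → R
  i=17: S-S =  0 → A
  i=18: V-M =  9 → J
  i=19: F-D =  2 → C
  i=20: S-V = 23 → X
  i=21: F-R = 14 → O
  i=22: I-M = 22 → W
  i=23: Z-M = 13 → N
  i=24: Z-I = 17 → R
  i=25: G-G =  0 → A
  i=26: P-G =  9 → J
  i=27: D-B =  2 → C
  i=28: J-M = 23 → X
  i=29: L-X = 14 → O
  i=30: D-H = 22 → W
  i=31: F-S = 13 → N
  i=32: U-D = 17 → R
  i=33: I-I =  0 → A
  i=34: P-G =  9 → J
  i=35: G-E =  2 → C
  shifts repeat with period 8: RAJCXOWN

RAJCXOWN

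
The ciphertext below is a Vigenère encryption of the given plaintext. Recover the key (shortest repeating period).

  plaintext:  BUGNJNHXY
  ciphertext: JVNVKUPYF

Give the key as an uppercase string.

  i= 0: J-B =  8 → I
  i= 1: V-U =  1 → B
  i= 2: N-G =  7 → H
  i= 3: V-N =  8 → I
  i= 4: K-J =  1 → B
  i= 5: U-N =  7 → H
  i= 6: P-H =  8 → I
  i= 7: Y-X =  1 → B
  i= 8: F-Y =  7 → H
  shifts repeat with period 3: IBH

IBH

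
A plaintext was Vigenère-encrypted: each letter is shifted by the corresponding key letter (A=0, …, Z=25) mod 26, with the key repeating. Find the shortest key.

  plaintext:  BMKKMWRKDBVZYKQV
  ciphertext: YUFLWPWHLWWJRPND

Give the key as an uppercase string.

  i= 0: Y-B = 23 → X
  i= 1: U-M =  8 → I
  i= 2: F-K = 21 → V
  i= 3: L-K =  1 → B
  i= 4: W-M = 10 → K
  i= 5: P-W = 19 → T
  i= 6: W-R =  5 → F
  i= 7: H-K = 23 → X
  i= 8: L-D =  8 → I
  i= 9: W-B = 21 → V
  i=10: W-V =  1 → B
  i=11: J-Z = 10 → K
  i=12: R-Y = 19 → T
  i=13: P-K =  5 → F
  i=14: N-Q = 23 → X
  i=15: D-V =  8 → I
  shifts repeat with period 7: XIVBKTF

XIVBKTF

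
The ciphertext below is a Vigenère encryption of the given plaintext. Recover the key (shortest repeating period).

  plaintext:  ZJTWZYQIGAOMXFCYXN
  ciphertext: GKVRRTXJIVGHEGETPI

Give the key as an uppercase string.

HBCVSV

  i= 0: G-Z =  7 → H
  i= 1: K-J =  1 → B
  i= 2: V-T =  2 → C
  i= 3: R-W = 21 → V
  i= 4: R-Z = 18 → S
  i= 5: T-Y = 21 → V
  i= 6: X-Q =  7 → H
  i= 7: J-I =  1 → B
  i= 8: I-G =  2 → C
  i= 9: V-A = 21 → V
  i=10: G-O = 18 → S
  i=11: H-M = 21 → V
  i=12: E-X =  7 → H
  i=13: G-F =  1 → B
  i=14: E-C =  2 → C
  i=15: T-Y = 21 → V
  i=16: P-X = 18 → S
  i=17: I-N = 21 → V
  shifts repeat with period 6: HBCVSV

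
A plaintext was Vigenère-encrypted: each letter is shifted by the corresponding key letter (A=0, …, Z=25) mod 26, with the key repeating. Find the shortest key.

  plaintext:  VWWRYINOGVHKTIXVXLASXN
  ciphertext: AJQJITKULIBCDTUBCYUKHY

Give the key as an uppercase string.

FNUSKLXG

  i= 0: A-V =  5 → F
  i= 1: J-W = 13 → N
  i= 2: Q-W = 20 → U
  i= 3: J-R = 18 → S
  i= 4: I-Y = 10 → K
  i= 5: T-I = 11 → L
  i= 6: K-N = 23 → X
  i= 7: U-O =  6 → G
  i= 8: L-G =  5 → F
  i= 9: I-V = 13 → N
  i=10: B-H = 20 → U
  i=11: C-K = 18 → S
  i=12: D-T = 10 → K
  i=13: T-I = 11 → L
  i=14: U-X = 23 → X
  i=15: B-V =  6 → G
  i=16: C-X =  5 → F
  i=17: Y-L = 13 → N
  i=18: U-A = 20 → U
  i=19: K-S = 18 → S
  i=20: H-X = 10 → K
  i=21: Y-N = 11 → L
  shifts repeat with period 8: FNUSKLXG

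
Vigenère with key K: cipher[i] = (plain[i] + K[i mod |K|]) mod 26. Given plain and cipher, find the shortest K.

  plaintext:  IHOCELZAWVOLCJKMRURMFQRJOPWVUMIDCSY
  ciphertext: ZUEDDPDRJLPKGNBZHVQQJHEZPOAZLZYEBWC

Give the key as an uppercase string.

RNQBZEE

  i= 0: Z-I = 17 → R
  i= 1: U-H = 13 → N
  i= 2: E-O = 16 → Q
  i= 3: D-C =  1 → B
  i= 4: D-E = 25 → Z
  i= 5: P-L =  4 → E
  i= 6: D-Z =  4 → E
  i= 7: R-A = 17 → R
  i= 8: J-W = 13 → N
  i= 9: L-V = 16 → Q
  i=10: P-O =  1 → B
  i=11: K-L = 25 → Z
  i=12: G-C =  4 → E
  i=13: N-J =  4 → E
  i=14: B-K = 17 → R
  i=15: Z-M = 13 → N
  i=16: H-R = 16 → Q
  i=17: V-U =  1 → B
  i=18: Q-R = 25 → Z
  i=19: Q-M =  4 → E
  i=20: J-F =  4 → E
  i=21: H-Q = 17 → R
  i=22: E-R = 13 → N
  i=23: Z-J = 16 → Q
  i=24: P-O =  1 → B
  i=25: O-P = 25 → Z
  i=26: A-W =  4 → E
  i=27: Z-V =  4 → E
  i=28: L-U = 17 → R
  i=29: Z-M = 13 → N
  i=30: Y-I = 16 → Q
  i=31: E-D =  1 → B
  i=32: B-C = 25 → Z
  i=33: W-S =  4 → E
  i=34: C-Y =  4 → E
  shifts repeat with period 7: RNQBZEE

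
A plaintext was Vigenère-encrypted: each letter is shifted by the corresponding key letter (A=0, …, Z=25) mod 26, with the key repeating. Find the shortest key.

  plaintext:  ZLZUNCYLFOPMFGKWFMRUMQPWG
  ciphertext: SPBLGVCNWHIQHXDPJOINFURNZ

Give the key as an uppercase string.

TECRT

  i= 0: S-Z = 19 → T
  i= 1: P-L =  4 → E
  i= 2: B-Z =  2 → C
  i= 3: L-U = 17 → R
  i= 4: G-N = 19 → T
  i= 5: V-C = 19 → T
  i= 6: C-Y =  4 → E
  i= 7: N-L =  2 → C
  i= 8: W-F = 17 → R
  i= 9: H-O = 19 → T
  i=10: I-P = 19 → T
  i=11: Q-M =  4 → E
  i=12: H-F =  2 → C
  i=13: X-G = 17 → R
  i=14: D-K = 19 → T
  i=15: P-W = 19 → T
  i=16: J-F =  4 → E
  i=17: O-M =  2 → C
  i=18: I-R = 17 → R
  i=19: N-U = 19 → T
  i=20: F-M = 19 → T
  i=21: U-Q =  4 → E
  i=22: R-P =  2 → C
  i=23: N-W = 17 → R
  i=24: Z-G = 19 → T
  shifts repeat with period 5: TECRT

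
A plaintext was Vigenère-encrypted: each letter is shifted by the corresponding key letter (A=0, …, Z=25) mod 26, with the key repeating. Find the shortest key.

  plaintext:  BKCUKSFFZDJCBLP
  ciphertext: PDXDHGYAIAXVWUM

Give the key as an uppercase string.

OTVJX

  i= 0: P-B = 14 → O
  i= 1: D-K = 19 → T
  i= 2: X-C = 21 → V
  i= 3: D-U =  9 → J
  i= 4: H-K = 23 → X
  i= 5: G-S = 14 → O
  i= 6: Y-F = 19 → T
  i= 7: A-F = 21 → V
  i= 8: I-Z =  9 → J
  i= 9: A-D = 23 → X
  i=10: X-J = 14 → O
  i=11: V-C = 19 → T
  i=12: W-B = 21 → V
  i=13: U-L =  9 → J
  i=14: M-P = 23 → X
  shifts repeat with period 5: OTVJX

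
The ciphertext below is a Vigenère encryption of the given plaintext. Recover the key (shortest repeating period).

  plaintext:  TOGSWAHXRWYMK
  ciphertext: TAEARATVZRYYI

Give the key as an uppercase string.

  i= 0: T-T =  0 → A
  i= 1: A-O = 12 → M
  i= 2: E-G = 24 → Y
  i= 3: A-S =  8 → I
  i= 4: R-W = 21 → V
  i= 5: A-A =  0 → A
  i= 6: T-H = 12 → M
  i= 7: V-X = 24 → Y
  i= 8: Z-R =  8 → I
  i= 9: R-W = 21 → V
  i=10: Y-Y =  0 → A
  i=11: Y-M = 12 → M
  i=12: I-K = 24 → Y
  shifts repeat with period 5: AMYIV

AMYIV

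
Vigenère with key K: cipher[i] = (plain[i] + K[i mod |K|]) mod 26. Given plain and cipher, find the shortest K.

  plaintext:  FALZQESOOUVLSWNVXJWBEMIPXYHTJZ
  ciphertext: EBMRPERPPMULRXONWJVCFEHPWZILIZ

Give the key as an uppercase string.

ZBBSZA

  i= 0: E-F = 25 → Z
  i= 1: B-A =  1 → B
  i= 2: M-L =  1 → B
  i= 3: R-Z = 18 → S
  i= 4: P-Q = 25 → Z
  i= 5: E-E =  0 → A
  i= 6: R-S = 25 → Z
  i= 7: P-O =  1 → B
  i= 8: P-O =  1 → B
  i= 9: M-U = 18 → S
  i=10: U-V = 25 → Z
  i=11: L-L =  0 → A
  i=12: R-S = 25 → Z
  i=13: X-W =  1 → B
  i=14: O-N =  1 → B
  i=15: N-V = 18 → S
  i=16: W-X = 25 → Z
  i=17: J-J =  0 → A
  i=18: V-W = 25 → Z
  i=19: C-B =  1 → B
  i=20: F-E =  1 → B
  i=21: E-M = 18 → S
  i=22: H-I = 25 → Z
  i=23: P-P =  0 → A
  i=24: W-X = 25 → Z
  i=25: Z-Y =  1 → B
  i=26: I-H =  1 → B
  i=27: L-T = 18 → S
  i=28: I-J = 25 → Z
  i=29: Z-Z =  0 → A
  shifts repeat with period 6: ZBBSZA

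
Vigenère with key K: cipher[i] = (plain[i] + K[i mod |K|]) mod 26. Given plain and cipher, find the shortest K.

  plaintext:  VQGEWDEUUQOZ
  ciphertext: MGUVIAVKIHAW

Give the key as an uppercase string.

RQORMX

  i= 0: M-V = 17 → R
  i= 1: G-Q = 16 → Q
  i= 2: U-G = 14 → O
  i= 3: V-E = 17 → R
  i= 4: I-W = 12 → M
  i= 5: A-D = 23 → X
  i= 6: V-E = 17 → R
  i= 7: K-U = 16 → Q
  i= 8: I-U = 14 → O
  i= 9: H-Q = 17 → R
  i=10: A-O = 12 → M
  i=11: W-Z = 23 → X
  shifts repeat with period 6: RQORMX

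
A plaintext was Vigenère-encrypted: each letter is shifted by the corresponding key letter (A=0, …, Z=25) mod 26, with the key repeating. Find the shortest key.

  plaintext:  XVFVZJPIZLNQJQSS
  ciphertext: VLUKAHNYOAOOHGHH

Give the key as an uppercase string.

  i= 0: V-X = 24 → Y
  i= 1: L-V = 16 → Q
  i= 2: U-F = 15 → P
  i= 3: K-V = 15 → P
  i= 4: A-Z =  1 → B
  i= 5: H-J = 24 → Y
  i= 6: N-P = 24 → Y
  i= 7: Y-I = 16 → Q
  i= 8: O-Z = 15 → P
  i= 9: A-L = 15 → P
  i=10: O-N =  1 → B
  i=11: O-Q = 24 → Y
  i=12: H-J = 24 → Y
  i=13: G-Q = 16 → Q
  i=14: H-S = 15 → P
  i=15: H-S = 15 → P
  shifts repeat with period 6: YQPPBY

YQPPBY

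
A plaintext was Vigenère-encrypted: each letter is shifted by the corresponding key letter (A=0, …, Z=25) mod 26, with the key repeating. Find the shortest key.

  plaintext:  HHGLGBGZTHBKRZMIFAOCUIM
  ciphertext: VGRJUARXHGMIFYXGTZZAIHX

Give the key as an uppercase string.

OZLY

  i= 0: V-H = 14 → O
  i= 1: G-H = 25 → Z
  i= 2: R-G = 11 → L
  i= 3: J-L = 24 → Y
  i= 4: U-G = 14 → O
  i= 5: A-B = 25 → Z
  i= 6: R-G = 11 → L
  i= 7: X-Z = 24 → Y
  i= 8: H-T = 14 → O
  i= 9: G-H = 25 → Z
  i=10: M-B = 11 → L
  i=11: I-K = 24 → Y
  i=12: F-R = 14 → O
  i=13: Y-Z = 25 → Z
  i=14: X-M = 11 → L
  i=15: G-I = 24 → Y
  i=16: T-F = 14 → O
  i=17: Z-A = 25 → Z
  i=18: Z-O = 11 → L
  i=19: A-C = 24 → Y
  i=20: I-U = 14 → O
  i=21: H-I = 25 → Z
  i=22: X-M = 11 → L
  shifts repeat with period 4: OZLY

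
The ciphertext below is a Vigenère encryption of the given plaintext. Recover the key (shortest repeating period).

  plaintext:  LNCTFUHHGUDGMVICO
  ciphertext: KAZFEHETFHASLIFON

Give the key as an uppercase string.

ZNXM

  i= 0: K-L = 25 → Z
  i= 1: A-N = 13 → N
  i= 2: Z-C = 23 → X
  i= 3: F-T = 12 → M
  i= 4: E-F = 25 → Z
  i= 5: H-U = 13 → N
  i= 6: E-H = 23 → X
  i= 7: T-H = 12 → M
  i= 8: F-G = 25 → Z
  i= 9: H-U = 13 → N
  i=10: A-D = 23 → X
  i=11: S-G = 12 → M
  i=12: L-M = 25 → Z
  i=13: I-V = 13 → N
  i=14: F-I = 23 → X
  i=15: O-C = 12 → M
  i=16: N-O = 25 → Z
  shifts repeat with period 4: ZNXM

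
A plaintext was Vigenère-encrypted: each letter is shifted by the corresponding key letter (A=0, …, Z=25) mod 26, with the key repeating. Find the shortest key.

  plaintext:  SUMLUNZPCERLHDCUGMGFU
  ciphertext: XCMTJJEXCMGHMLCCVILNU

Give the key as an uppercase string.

  i= 0: X-S =  5 → F
  i= 1: C-U =  8 → I
  i= 2: M-M =  0 → A
  i= 3: T-L =  8 → I
  i= 4: J-U = 15 → P
  i= 5: J-N = 22 → W
  i= 6: E-Z =  5 → F
  i= 7: X-P =  8 → I
  i= 8: C-C =  0 → A
  i= 9: M-E =  8 → I
  i=10: G-R = 15 → P
  i=11: H-L = 22 → W
  i=12: M-H =  5 → F
  i=13: L-D =  8 → I
  i=14: C-C =  0 → A
  i=15: C-U =  8 → I
  i=16: V-G = 15 → P
  i=17: I-M = 22 → W
  i=18: L-G =  5 → F
  i=19: N-F =  8 → I
  i=20: U-U =  0 → A
  shifts repeat with period 6: FIAIPW

FIAIPW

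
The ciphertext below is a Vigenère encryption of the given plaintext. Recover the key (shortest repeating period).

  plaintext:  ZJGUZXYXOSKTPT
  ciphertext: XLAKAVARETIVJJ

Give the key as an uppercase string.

  i= 0: X-Z = 24 → Y
  i= 1: L-J =  2 → C
  i= 2: A-G = 20 → U
  i= 3: K-U = 16 → Q
  i= 4: A-Z =  1 → B
  i= 5: V-X = 24 → Y
  i= 6: A-Y =  2 → C
  i= 7: R-X = 20 → U
  i= 8: E-O = 16 → Q
  i= 9: T-S =  1 → B
  i=10: I-K = 24 → Y
  i=11: V-T =  2 → C
  i=12: J-P = 20 → U
  i=13: J-T = 16 → Q
  shifts repeat with period 5: YCUQB

YCUQB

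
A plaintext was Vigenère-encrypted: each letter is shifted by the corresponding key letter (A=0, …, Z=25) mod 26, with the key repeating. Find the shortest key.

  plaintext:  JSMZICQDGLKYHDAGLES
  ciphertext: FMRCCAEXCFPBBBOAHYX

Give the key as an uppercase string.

  i= 0: F-J = 22 → W
  i= 1: M-S = 20 → U
  i= 2: R-M =  5 → F
  i= 3: C-Z =  3 → D
  i= 4: C-I = 20 → U
  i= 5: A-C = 24 → Y
  i= 6: E-Q = 14 → O
  i= 7: X-D = 20 → U
  i= 8: C-G = 22 → W
  i= 9: F-L = 20 → U
  i=10: P-K =  5 → F
  i=11: B-Y =  3 → D
  i=12: B-H = 20 → U
  i=13: B-D = 24 → Y
  i=14: O-A = 14 → O
  i=15: A-G = 20 → U
  i=16: H-L = 22 → W
  i=17: Y-E = 20 → U
  i=18: X-S =  5 → F
  shifts repeat with period 8: WUFDUYOU

WUFDUYOU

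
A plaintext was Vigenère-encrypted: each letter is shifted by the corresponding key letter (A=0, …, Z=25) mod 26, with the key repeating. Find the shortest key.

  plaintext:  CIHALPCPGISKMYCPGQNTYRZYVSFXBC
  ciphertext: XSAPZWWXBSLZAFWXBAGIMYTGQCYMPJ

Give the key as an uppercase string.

  i= 0: X-C = 21 → V
  i= 1: S-I = 10 → K
  i= 2: A-H = 19 → T
  i= 3: P-A = 15 → P
  i= 4: Z-L = 14 → O
  i= 5: W-P =  7 → H
  i= 6: W-C = 20 → U
  i= 7: X-P =  8 → I
  i= 8: B-G = 21 → V
  i= 9: S-I = 10 → K
  i=10: L-S = 19 → T
  i=11: Z-K = 15 → P
  i=12: A-M = 14 → O
  i=13: F-Y =  7 → H
  i=14: W-C = 20 → U
  i=15: X-P =  8 → I
  i=16: B-G = 21 → V
  i=17: A-Q = 10 → K
  i=18: G-N = 19 → T
  i=19: I-T = 15 → P
  i=20: M-Y = 14 → O
  i=21: Y-R =  7 → H
  i=22: T-Z = 20 → U
  i=23: G-Y =  8 → I
  i=24: Q-V = 21 → V
  i=25: C-S = 10 → K
  i=26: Y-F = 19 → T
  i=27: M-X = 15 → P
  i=28: P-B = 14 → O
  i=29: J-C =  7 → H
  shifts repeat with period 8: VKTPOHUI

VKTPOHUI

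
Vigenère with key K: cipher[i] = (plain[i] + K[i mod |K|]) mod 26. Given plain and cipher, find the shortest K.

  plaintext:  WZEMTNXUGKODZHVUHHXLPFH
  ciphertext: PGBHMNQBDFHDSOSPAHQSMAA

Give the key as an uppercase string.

THXVTA

  i= 0: P-W = 19 → T
  i= 1: G-Z =  7 → H
  i= 2: B-E = 23 → X
  i= 3: H-M = 21 → V
  i= 4: M-T = 19 → T
  i= 5: N-N =  0 → A
  i= 6: Q-X = 19 → T
  i= 7: B-U =  7 → H
  i= 8: D-G = 23 → X
  i= 9: F-K = 21 → V
  i=10: H-O = 19 → T
  i=11: D-D =  0 → A
  i=12: S-Z = 19 → T
  i=13: O-H =  7 → H
  i=14: S-V = 23 → X
  i=15: P-U = 21 → V
  i=16: A-H = 19 → T
  i=17: H-H =  0 → A
  i=18: Q-X = 19 → T
  i=19: S-L =  7 → H
  i=20: M-P = 23 → X
  i=21: A-F = 21 → V
  i=22: A-H = 19 → T
  shifts repeat with period 6: THXVTA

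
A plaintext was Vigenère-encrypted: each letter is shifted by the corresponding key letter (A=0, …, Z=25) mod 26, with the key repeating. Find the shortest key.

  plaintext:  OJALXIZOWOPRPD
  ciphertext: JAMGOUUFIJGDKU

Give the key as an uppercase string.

  i= 0: J-O = 21 → V
  i= 1: A-J = 17 → R
  i= 2: M-A = 12 → M
  i= 3: G-L = 21 → V
  i= 4: O-X = 17 → R
  i= 5: U-I = 12 → M
  i= 6: U-Z = 21 → V
  i= 7: F-O = 17 → R
  i= 8: I-W = 12 → M
  i= 9: J-O = 21 → V
  i=10: G-P = 17 → R
  i=11: D-R = 12 → M
  i=12: K-P = 21 → V
  i=13: U-D = 17 → R
  shifts repeat with period 3: VRM

VRM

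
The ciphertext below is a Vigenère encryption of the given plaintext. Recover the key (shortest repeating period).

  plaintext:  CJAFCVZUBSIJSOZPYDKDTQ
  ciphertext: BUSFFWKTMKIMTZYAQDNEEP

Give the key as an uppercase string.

  i= 0: B-C = 25 → Z
  i= 1: U-J = 11 → L
  i= 2: S-A = 18 → S
  i= 3: F-F =  0 → A
  i= 4: F-C =  3 → D
  i= 5: W-V =  1 → B
  i= 6: K-Z = 11 → L
  i= 7: T-U = 25 → Z
  i= 8: M-B = 11 → L
  i= 9: K-S = 18 → S
  i=10: I-I =  0 → A
  i=11: M-J =  3 → D
  i=12: T-S =  1 → B
  i=13: Z-O = 11 → L
  i=14: Y-Z = 25 → Z
  i=15: A-P = 11 → L
  i=16: Q-Y = 18 → S
  i=17: D-D =  0 → A
  i=18: N-K =  3 → D
  i=19: E-D =  1 → B
  i=20: E-T = 11 → L
  i=21: P-Q = 25 → Z
  shifts repeat with period 7: ZLSADBL

ZLSADBL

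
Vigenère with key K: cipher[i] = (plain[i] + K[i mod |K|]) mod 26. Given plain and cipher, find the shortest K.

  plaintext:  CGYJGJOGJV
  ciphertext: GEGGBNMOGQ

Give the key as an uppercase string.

  i= 0: G-C =  4 → E
  i= 1: E-G = 24 → Y
  i= 2: G-Y =  8 → I
  i= 3: G-J = 23 → X
  i= 4: B-G = 21 → V
  i= 5: N-J =  4 → E
  i= 6: M-O = 24 → Y
  i= 7: O-G =  8 → I
  i= 8: G-J = 23 → X
  i= 9: Q-V = 21 → V
  shifts repeat with period 5: EYIXV

EYIXV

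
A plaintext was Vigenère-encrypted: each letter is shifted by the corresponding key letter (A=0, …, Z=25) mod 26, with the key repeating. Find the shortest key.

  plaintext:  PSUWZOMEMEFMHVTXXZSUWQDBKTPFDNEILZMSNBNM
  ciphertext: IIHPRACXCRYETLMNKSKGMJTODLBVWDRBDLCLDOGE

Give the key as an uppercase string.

  i= 0: I-P = 19 → T
  i= 1: I-S = 16 → Q
  i= 2: H-U = 13 → N
  i= 3: P-W = 19 → T
  i= 4: R-Z = 18 → S
  i= 5: A-O = 12 → M
  i= 6: C-M = 16 → Q
  i= 7: X-E = 19 → T
  i= 8: C-M = 16 → Q
  i= 9: R-E = 13 → N
  i=10: Y-F = 19 → T
  i=11: E-M = 18 → S
  i=12: T-H = 12 → M
  i=13: L-V = 16 → Q
  i=14: M-T = 19 → T
  i=15: N-X = 16 → Q
  i=16: K-X = 13 → N
  i=17: S-Z = 19 → T
  i=18: K-S = 18 → S
  i=19: G-U = 12 → M
  i=20: M-W = 16 → Q
  i=21: J-Q = 19 → T
  i=22: T-D = 16 → Q
  i=23: O-B = 13 → N
  i=24: D-K = 19 → T
  i=25: L-T = 18 → S
  i=26: B-P = 12 → M
  i=27: V-F = 16 → Q
  i=28: W-D = 19 → T
  i=29: D-N = 16 → Q
  i=30: R-E = 13 → N
  i=31: B-I = 19 → T
  i=32: D-L = 18 → S
  i=33: L-Z = 12 → M
  i=34: C-M = 16 → Q
  i=35: L-S = 19 → T
  i=36: D-N = 16 → Q
  i=37: O-B = 13 → N
  i=38: G-N = 19 → T
  i=39: E-M = 18 → S
  shifts repeat with period 7: TQNTSMQ

TQNTSMQ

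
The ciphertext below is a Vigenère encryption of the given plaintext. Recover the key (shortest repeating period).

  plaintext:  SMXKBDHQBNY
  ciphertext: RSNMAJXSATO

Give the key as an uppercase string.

  i= 0: R-S = 25 → Z
  i= 1: S-M =  6 → G
  i= 2: N-X = 16 → Q
  i= 3: M-K =  2 → C
  i= 4: A-B = 25 → Z
  i= 5: J-D =  6 → G
  i= 6: X-H = 16 → Q
  i= 7: S-Q =  2 → C
  i= 8: A-B = 25 → Z
  i= 9: T-N =  6 → G
  i=10: O-Y = 16 → Q
  shifts repeat with period 4: ZGQC

ZGQC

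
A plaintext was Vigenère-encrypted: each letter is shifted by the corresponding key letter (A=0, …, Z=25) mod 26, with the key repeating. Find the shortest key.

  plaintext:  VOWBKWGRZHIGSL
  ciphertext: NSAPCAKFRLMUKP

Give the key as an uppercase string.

  i= 0: N-V = 18 → S
  i= 1: S-O =  4 → E
  i= 2: A-W =  4 → E
  i= 3: P-B = 14 → O
  i= 4: C-K = 18 → S
  i= 5: A-W =  4 → E
  i= 6: K-G =  4 → E
  i= 7: F-R = 14 → O
  i= 8: R-Z = 18 → S
  i= 9: L-H =  4 → E
  i=10: M-I =  4 → E
  i=11: U-G = 14 → O
  i=12: K-S = 18 → S
  i=13: P-L =  4 → E
  shifts repeat with period 4: SEEO

SEEO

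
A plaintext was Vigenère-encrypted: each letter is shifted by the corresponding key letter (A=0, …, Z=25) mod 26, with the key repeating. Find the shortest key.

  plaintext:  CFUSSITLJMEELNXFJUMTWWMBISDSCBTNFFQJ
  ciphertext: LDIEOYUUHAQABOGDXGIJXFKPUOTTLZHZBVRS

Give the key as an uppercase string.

JYOMWQB

  i= 0: L-C =  9 → J
  i= 1: D-F = 24 → Y
  i= 2: I-U = 14 → O
  i= 3: E-S = 12 → M
  i= 4: O-S = 22 → W
  i= 5: Y-I = 16 → Q
  i= 6: U-T =  1 → B
  i= 7: U-L =  9 → J
  i= 8: H-J = 24 → Y
  i= 9: A-M = 14 → O
  i=10: Q-E = 12 → M
  i=11: A-E = 22 → W
  i=12: B-L = 16 → Q
  i=13: O-N =  1 → B
  i=14: G-X =  9 → J
  i=15: D-F = 24 → Y
  i=16: X-J = 14 → O
  i=17: G-U = 12 → M
  i=18: I-M = 22 → W
  i=19: J-T = 16 → Q
  i=20: X-W =  1 → B
  i=21: F-W =  9 → J
  i=22: K-M = 24 → Y
  i=23: P-B = 14 → O
  i=24: U-I = 12 → M
  i=25: O-S = 22 → W
  i=26: T-D = 16 → Q
  i=27: T-S =  1 → B
  i=28: L-C =  9 → J
  i=29: Z-B = 24 → Y
  i=30: H-T = 14 → O
  i=31: Z-N = 12 → M
  i=32: B-F = 22 → W
  i=33: V-F = 16 → Q
  i=34: R-Q =  1 → B
  i=35: S-J =  9 → J
  shifts repeat with period 7: JYOMWQB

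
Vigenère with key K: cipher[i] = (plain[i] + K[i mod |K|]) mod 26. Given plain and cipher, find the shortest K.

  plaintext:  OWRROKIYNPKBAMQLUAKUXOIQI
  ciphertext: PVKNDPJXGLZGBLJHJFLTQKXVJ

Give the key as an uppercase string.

  i= 0: P-O =  1 → B
  i= 1: V-W = 25 → Z
  i= 2: K-R = 19 → T
  i= 3: N-R = 22 → W
  i= 4: D-O = 15 → P
  i= 5: P-K =  5 → F
  i= 6: J-I =  1 → B
  i= 7: X-Y = 25 → Z
  i= 8: G-N = 19 → T
  i= 9: L-P = 22 → W
  i=10: Z-K = 15 → P
  i=11: G-B =  5 → F
  i=12: B-A =  1 → B
  i=13: L-M = 25 → Z
  i=14: J-Q = 19 → T
  i=15: H-L = 22 → W
  i=16: J-U = 15 → P
  i=17: F-A =  5 → F
  i=18: L-K =  1 → B
  i=19: T-U = 25 → Z
  i=20: Q-X = 19 → T
  i=21: K-O = 22 → W
  i=22: X-I = 15 → P
  i=23: V-Q =  5 → F
  i=24: J-I =  1 → B
  shifts repeat with period 6: BZTWPF

BZTWPF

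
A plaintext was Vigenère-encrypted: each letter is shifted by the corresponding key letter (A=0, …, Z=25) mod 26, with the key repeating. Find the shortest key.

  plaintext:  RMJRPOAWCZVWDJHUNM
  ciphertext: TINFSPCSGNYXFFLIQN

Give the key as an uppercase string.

  i= 0: T-R =  2 → C
  i= 1: I-M = 22 → W
  i= 2: N-J =  4 → E
  i= 3: F-R = 14 → O
  i= 4: S-P =  3 → D
  i= 5: P-O =  1 → B
  i= 6: C-A =  2 → C
  i= 7: S-W = 22 → W
  i= 8: G-C =  4 → E
  i= 9: N-Z = 14 → O
  i=10: Y-V =  3 → D
  i=11: X-W =  1 → B
  i=12: F-D =  2 → C
  i=13: F-J = 22 → W
  i=14: L-H =  4 → E
  i=15: I-U = 14 → O
  i=16: Q-N =  3 → D
  i=17: N-M =  1 → B
  shifts repeat with period 6: CWEODB

CWEODB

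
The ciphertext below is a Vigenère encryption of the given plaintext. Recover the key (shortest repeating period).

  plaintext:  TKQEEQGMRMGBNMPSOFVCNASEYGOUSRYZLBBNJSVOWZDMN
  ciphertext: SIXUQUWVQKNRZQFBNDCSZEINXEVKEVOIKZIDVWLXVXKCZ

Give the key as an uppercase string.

ZYHQMEQJ

  i= 0: S-T = 25 → Z
  i= 1: I-K = 24 → Y
  i= 2: X-Q =  7 → H
  i= 3: U-E = 16 → Q
  i= 4: Q-E = 12 → M
  i= 5: U-Q =  4 → E
  i= 6: W-G = 16 → Q
  i= 7: V-M =  9 → J
  i= 8: Q-R = 25 → Z
  i= 9: K-M = 24 → Y
  i=10: N-G =  7 → H
  i=11: R-B = 16 → Q
  i=12: Z-N = 12 → M
  i=13: Q-M =  4 → E
  i=14: F-P = 16 → Q
  i=15: B-S =  9 → J
  i=16: N-O = 25 → Z
  i=17: D-F = 24 → Y
  i=18: C-V =  7 → H
  i=19: S-C = 16 → Q
  i=20: Z-N = 12 → M
  i=21: E-A =  4 → E
  i=22: I-S = 16 → Q
  i=23: N-E =  9 → J
  i=24: X-Y = 25 → Z
  i=25: E-G = 24 → Y
  i=26: V-O =  7 → H
  i=27: K-U = 16 → Q
  i=28: E-S = 12 → M
  i=29: V-R =  4 → E
  i=30: O-Y = 16 → Q
  i=31: I-Z =  9 → J
  i=32: K-L = 25 → Z
  i=33: Z-B = 24 → Y
  i=34: I-B =  7 → H
  i=35: D-N = 16 → Q
  i=36: V-J = 12 → M
  i=37: W-S =  4 → E
  i=38: L-V = 16 → Q
  i=39: X-O =  9 → J
  i=40: V-W = 25 → Z
  i=41: X-Z = 24 → Y
  i=42: K-D =  7 → H
  i=43: C-M = 16 → Q
  i=44: Z-N = 12 → M
  shifts repeat with period 8: ZYHQMEQJ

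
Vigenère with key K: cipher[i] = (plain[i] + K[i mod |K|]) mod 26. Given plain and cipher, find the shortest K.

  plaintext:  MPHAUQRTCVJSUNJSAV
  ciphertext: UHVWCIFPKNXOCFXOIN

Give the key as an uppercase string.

  i= 0: U-M =  8 → I
  i= 1: H-P = 18 → S
  i= 2: V-H = 14 → O
  i= 3: W-A = 22 → W
  i= 4: C-U =  8 → I
  i= 5: I-Q = 18 → S
  i= 6: F-R = 14 → O
  i= 7: P-T = 22 → W
  i= 8: K-C =  8 → I
  i= 9: N-V = 18 → S
  i=10: X-J = 14 → O
  i=11: O-S = 22 → W
  i=12: C-U =  8 → I
  i=13: F-N = 18 → S
  i=14: X-J = 14 → O
  i=15: O-S = 22 → W
  i=16: I-A =  8 → I
  i=17: N-V = 18 → S
  shifts repeat with period 4: ISOW

ISOW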